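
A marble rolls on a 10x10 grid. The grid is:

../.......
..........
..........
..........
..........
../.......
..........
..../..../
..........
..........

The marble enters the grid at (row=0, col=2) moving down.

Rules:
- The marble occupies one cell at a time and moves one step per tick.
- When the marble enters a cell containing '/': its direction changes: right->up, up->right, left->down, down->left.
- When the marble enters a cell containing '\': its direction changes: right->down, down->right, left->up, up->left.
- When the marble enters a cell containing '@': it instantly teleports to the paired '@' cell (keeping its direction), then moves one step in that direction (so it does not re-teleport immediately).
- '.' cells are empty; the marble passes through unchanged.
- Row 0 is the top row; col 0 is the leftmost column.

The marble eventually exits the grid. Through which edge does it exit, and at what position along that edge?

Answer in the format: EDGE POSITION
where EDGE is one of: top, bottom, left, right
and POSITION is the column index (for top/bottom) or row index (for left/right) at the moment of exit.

Answer: left 0

Derivation:
Step 1: enter (0,2), '/' deflects down->left, move left to (0,1)
Step 2: enter (0,1), '.' pass, move left to (0,0)
Step 3: enter (0,0), '.' pass, move left to (0,-1)
Step 4: at (0,-1) — EXIT via left edge, pos 0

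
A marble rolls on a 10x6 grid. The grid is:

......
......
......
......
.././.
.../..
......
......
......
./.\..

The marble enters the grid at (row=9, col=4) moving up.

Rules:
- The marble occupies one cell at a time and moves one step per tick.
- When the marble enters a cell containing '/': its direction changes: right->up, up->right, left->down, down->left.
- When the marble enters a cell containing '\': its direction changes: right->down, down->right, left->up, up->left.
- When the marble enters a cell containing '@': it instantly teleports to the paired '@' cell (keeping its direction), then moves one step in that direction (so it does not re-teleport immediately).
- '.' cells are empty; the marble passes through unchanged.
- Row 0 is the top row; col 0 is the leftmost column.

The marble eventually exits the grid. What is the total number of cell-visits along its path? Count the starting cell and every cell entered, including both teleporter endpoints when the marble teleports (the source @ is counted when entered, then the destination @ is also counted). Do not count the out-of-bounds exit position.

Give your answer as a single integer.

Step 1: enter (9,4), '.' pass, move up to (8,4)
Step 2: enter (8,4), '.' pass, move up to (7,4)
Step 3: enter (7,4), '.' pass, move up to (6,4)
Step 4: enter (6,4), '.' pass, move up to (5,4)
Step 5: enter (5,4), '.' pass, move up to (4,4)
Step 6: enter (4,4), '/' deflects up->right, move right to (4,5)
Step 7: enter (4,5), '.' pass, move right to (4,6)
Step 8: at (4,6) — EXIT via right edge, pos 4
Path length (cell visits): 7

Answer: 7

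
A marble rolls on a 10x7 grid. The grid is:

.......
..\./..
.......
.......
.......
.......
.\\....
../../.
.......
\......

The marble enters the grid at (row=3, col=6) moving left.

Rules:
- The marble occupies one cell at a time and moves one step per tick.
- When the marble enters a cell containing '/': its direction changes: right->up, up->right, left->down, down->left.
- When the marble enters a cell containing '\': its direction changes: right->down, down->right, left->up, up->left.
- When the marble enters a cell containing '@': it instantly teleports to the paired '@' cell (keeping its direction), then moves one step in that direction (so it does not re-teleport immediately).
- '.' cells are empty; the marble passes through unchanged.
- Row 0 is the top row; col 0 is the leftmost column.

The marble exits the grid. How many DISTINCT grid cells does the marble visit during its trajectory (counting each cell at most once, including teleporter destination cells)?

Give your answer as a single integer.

Step 1: enter (3,6), '.' pass, move left to (3,5)
Step 2: enter (3,5), '.' pass, move left to (3,4)
Step 3: enter (3,4), '.' pass, move left to (3,3)
Step 4: enter (3,3), '.' pass, move left to (3,2)
Step 5: enter (3,2), '.' pass, move left to (3,1)
Step 6: enter (3,1), '.' pass, move left to (3,0)
Step 7: enter (3,0), '.' pass, move left to (3,-1)
Step 8: at (3,-1) — EXIT via left edge, pos 3
Distinct cells visited: 7 (path length 7)

Answer: 7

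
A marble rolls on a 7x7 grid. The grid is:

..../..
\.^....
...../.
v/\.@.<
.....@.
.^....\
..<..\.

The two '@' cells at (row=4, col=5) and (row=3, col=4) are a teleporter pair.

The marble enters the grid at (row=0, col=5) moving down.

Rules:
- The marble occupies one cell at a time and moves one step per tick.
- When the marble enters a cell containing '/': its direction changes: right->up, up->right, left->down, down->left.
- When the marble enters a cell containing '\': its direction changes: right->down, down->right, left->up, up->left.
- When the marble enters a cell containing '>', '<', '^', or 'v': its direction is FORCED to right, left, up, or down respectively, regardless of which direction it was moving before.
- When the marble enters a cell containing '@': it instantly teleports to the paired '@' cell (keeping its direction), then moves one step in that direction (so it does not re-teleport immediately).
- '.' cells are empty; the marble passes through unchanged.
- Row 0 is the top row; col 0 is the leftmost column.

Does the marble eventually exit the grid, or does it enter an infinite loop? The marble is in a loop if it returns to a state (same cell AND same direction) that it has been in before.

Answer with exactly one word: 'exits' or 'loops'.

Answer: exits

Derivation:
Step 1: enter (0,5), '.' pass, move down to (1,5)
Step 2: enter (1,5), '.' pass, move down to (2,5)
Step 3: enter (2,5), '/' deflects down->left, move left to (2,4)
Step 4: enter (2,4), '.' pass, move left to (2,3)
Step 5: enter (2,3), '.' pass, move left to (2,2)
Step 6: enter (2,2), '.' pass, move left to (2,1)
Step 7: enter (2,1), '.' pass, move left to (2,0)
Step 8: enter (2,0), '.' pass, move left to (2,-1)
Step 9: at (2,-1) — EXIT via left edge, pos 2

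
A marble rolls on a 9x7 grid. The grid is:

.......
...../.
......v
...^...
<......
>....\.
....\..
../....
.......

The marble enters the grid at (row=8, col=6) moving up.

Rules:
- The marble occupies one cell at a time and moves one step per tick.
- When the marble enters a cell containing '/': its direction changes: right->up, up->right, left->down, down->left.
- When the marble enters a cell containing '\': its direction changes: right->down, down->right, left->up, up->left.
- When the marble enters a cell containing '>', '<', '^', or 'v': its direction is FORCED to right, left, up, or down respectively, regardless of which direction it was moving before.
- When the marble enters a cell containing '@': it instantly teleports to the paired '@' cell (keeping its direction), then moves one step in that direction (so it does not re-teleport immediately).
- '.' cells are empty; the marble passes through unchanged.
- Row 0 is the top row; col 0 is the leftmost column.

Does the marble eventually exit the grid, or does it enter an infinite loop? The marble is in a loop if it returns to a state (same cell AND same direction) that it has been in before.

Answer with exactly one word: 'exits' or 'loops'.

Step 1: enter (8,6), '.' pass, move up to (7,6)
Step 2: enter (7,6), '.' pass, move up to (6,6)
Step 3: enter (6,6), '.' pass, move up to (5,6)
Step 4: enter (5,6), '.' pass, move up to (4,6)
Step 5: enter (4,6), '.' pass, move up to (3,6)
Step 6: enter (3,6), '.' pass, move up to (2,6)
Step 7: enter (2,6), 'v' forces up->down, move down to (3,6)
Step 8: enter (3,6), '.' pass, move down to (4,6)
Step 9: enter (4,6), '.' pass, move down to (5,6)
Step 10: enter (5,6), '.' pass, move down to (6,6)
Step 11: enter (6,6), '.' pass, move down to (7,6)
Step 12: enter (7,6), '.' pass, move down to (8,6)
Step 13: enter (8,6), '.' pass, move down to (9,6)
Step 14: at (9,6) — EXIT via bottom edge, pos 6

Answer: exits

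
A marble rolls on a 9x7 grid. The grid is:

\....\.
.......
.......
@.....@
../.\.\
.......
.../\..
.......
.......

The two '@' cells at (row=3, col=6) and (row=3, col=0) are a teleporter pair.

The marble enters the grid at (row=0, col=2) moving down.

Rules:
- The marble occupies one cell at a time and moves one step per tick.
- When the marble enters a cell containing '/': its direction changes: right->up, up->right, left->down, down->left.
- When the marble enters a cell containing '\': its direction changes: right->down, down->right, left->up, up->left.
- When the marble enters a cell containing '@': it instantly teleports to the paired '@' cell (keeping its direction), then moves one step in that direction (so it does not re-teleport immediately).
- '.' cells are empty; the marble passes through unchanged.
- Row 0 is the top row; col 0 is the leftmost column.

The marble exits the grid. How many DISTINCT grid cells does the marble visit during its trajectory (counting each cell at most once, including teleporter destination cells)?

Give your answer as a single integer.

Step 1: enter (0,2), '.' pass, move down to (1,2)
Step 2: enter (1,2), '.' pass, move down to (2,2)
Step 3: enter (2,2), '.' pass, move down to (3,2)
Step 4: enter (3,2), '.' pass, move down to (4,2)
Step 5: enter (4,2), '/' deflects down->left, move left to (4,1)
Step 6: enter (4,1), '.' pass, move left to (4,0)
Step 7: enter (4,0), '.' pass, move left to (4,-1)
Step 8: at (4,-1) — EXIT via left edge, pos 4
Distinct cells visited: 7 (path length 7)

Answer: 7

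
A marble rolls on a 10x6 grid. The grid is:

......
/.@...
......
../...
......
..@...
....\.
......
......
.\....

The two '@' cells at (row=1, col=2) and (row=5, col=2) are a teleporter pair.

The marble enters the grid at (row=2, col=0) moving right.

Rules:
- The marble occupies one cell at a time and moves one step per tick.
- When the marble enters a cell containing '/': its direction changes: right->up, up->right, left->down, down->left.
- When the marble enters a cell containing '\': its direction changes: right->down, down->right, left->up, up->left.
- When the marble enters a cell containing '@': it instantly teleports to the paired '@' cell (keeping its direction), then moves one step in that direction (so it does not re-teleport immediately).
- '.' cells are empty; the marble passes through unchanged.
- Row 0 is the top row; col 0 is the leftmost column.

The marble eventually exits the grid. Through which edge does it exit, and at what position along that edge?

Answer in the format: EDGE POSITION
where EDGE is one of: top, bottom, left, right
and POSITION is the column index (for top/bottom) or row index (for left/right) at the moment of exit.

Step 1: enter (2,0), '.' pass, move right to (2,1)
Step 2: enter (2,1), '.' pass, move right to (2,2)
Step 3: enter (2,2), '.' pass, move right to (2,3)
Step 4: enter (2,3), '.' pass, move right to (2,4)
Step 5: enter (2,4), '.' pass, move right to (2,5)
Step 6: enter (2,5), '.' pass, move right to (2,6)
Step 7: at (2,6) — EXIT via right edge, pos 2

Answer: right 2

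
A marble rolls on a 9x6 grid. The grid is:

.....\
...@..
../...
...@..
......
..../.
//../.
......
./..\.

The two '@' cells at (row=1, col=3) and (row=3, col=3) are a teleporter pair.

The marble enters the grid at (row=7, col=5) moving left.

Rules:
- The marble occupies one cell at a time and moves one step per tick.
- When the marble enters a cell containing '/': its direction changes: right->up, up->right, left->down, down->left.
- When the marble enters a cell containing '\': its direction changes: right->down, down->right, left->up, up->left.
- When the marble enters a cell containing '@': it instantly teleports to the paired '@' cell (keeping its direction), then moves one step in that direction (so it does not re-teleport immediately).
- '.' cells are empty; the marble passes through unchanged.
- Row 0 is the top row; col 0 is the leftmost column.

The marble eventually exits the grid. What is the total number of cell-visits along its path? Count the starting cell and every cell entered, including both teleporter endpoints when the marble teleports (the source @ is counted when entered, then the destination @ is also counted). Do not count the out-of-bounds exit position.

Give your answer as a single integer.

Step 1: enter (7,5), '.' pass, move left to (7,4)
Step 2: enter (7,4), '.' pass, move left to (7,3)
Step 3: enter (7,3), '.' pass, move left to (7,2)
Step 4: enter (7,2), '.' pass, move left to (7,1)
Step 5: enter (7,1), '.' pass, move left to (7,0)
Step 6: enter (7,0), '.' pass, move left to (7,-1)
Step 7: at (7,-1) — EXIT via left edge, pos 7
Path length (cell visits): 6

Answer: 6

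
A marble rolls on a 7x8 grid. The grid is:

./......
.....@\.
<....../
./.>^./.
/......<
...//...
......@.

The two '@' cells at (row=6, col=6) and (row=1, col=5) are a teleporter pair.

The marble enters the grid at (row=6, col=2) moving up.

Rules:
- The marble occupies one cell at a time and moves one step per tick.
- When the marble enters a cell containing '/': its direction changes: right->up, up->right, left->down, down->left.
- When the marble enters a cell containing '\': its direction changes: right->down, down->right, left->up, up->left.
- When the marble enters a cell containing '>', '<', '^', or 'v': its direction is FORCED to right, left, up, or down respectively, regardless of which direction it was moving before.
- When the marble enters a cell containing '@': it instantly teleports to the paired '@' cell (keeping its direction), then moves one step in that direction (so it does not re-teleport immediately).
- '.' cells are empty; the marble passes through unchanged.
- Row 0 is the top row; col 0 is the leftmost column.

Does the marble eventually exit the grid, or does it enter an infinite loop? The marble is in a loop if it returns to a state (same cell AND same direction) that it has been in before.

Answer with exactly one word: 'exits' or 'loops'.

Step 1: enter (6,2), '.' pass, move up to (5,2)
Step 2: enter (5,2), '.' pass, move up to (4,2)
Step 3: enter (4,2), '.' pass, move up to (3,2)
Step 4: enter (3,2), '.' pass, move up to (2,2)
Step 5: enter (2,2), '.' pass, move up to (1,2)
Step 6: enter (1,2), '.' pass, move up to (0,2)
Step 7: enter (0,2), '.' pass, move up to (-1,2)
Step 8: at (-1,2) — EXIT via top edge, pos 2

Answer: exits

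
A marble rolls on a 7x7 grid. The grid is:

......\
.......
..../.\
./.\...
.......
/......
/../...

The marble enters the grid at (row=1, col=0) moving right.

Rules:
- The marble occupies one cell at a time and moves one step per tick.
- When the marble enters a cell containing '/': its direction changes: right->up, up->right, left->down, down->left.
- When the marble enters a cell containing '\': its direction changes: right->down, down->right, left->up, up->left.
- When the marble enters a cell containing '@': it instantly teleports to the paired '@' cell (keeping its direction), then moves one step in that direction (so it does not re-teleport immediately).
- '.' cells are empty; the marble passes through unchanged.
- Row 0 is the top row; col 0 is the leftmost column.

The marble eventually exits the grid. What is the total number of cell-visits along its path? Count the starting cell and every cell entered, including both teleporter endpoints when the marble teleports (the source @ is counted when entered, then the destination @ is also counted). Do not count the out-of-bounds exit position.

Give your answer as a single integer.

Answer: 7

Derivation:
Step 1: enter (1,0), '.' pass, move right to (1,1)
Step 2: enter (1,1), '.' pass, move right to (1,2)
Step 3: enter (1,2), '.' pass, move right to (1,3)
Step 4: enter (1,3), '.' pass, move right to (1,4)
Step 5: enter (1,4), '.' pass, move right to (1,5)
Step 6: enter (1,5), '.' pass, move right to (1,6)
Step 7: enter (1,6), '.' pass, move right to (1,7)
Step 8: at (1,7) — EXIT via right edge, pos 1
Path length (cell visits): 7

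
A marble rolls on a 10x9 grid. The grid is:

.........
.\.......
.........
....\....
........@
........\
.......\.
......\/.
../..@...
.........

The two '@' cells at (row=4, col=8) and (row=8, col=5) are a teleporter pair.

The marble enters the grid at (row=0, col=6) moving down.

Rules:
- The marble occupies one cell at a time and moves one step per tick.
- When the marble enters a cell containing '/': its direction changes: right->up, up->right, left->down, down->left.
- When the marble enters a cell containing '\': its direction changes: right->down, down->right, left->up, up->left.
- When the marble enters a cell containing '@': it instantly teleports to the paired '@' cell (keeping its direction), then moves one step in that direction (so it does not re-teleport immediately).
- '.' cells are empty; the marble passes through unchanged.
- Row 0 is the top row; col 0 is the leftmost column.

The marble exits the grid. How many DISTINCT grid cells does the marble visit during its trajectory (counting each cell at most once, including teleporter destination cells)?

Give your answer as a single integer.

Answer: 16

Derivation:
Step 1: enter (0,6), '.' pass, move down to (1,6)
Step 2: enter (1,6), '.' pass, move down to (2,6)
Step 3: enter (2,6), '.' pass, move down to (3,6)
Step 4: enter (3,6), '.' pass, move down to (4,6)
Step 5: enter (4,6), '.' pass, move down to (5,6)
Step 6: enter (5,6), '.' pass, move down to (6,6)
Step 7: enter (6,6), '.' pass, move down to (7,6)
Step 8: enter (7,6), '\' deflects down->right, move right to (7,7)
Step 9: enter (7,7), '/' deflects right->up, move up to (6,7)
Step 10: enter (6,7), '\' deflects up->left, move left to (6,6)
Step 11: enter (6,6), '.' pass, move left to (6,5)
Step 12: enter (6,5), '.' pass, move left to (6,4)
Step 13: enter (6,4), '.' pass, move left to (6,3)
Step 14: enter (6,3), '.' pass, move left to (6,2)
Step 15: enter (6,2), '.' pass, move left to (6,1)
Step 16: enter (6,1), '.' pass, move left to (6,0)
Step 17: enter (6,0), '.' pass, move left to (6,-1)
Step 18: at (6,-1) — EXIT via left edge, pos 6
Distinct cells visited: 16 (path length 17)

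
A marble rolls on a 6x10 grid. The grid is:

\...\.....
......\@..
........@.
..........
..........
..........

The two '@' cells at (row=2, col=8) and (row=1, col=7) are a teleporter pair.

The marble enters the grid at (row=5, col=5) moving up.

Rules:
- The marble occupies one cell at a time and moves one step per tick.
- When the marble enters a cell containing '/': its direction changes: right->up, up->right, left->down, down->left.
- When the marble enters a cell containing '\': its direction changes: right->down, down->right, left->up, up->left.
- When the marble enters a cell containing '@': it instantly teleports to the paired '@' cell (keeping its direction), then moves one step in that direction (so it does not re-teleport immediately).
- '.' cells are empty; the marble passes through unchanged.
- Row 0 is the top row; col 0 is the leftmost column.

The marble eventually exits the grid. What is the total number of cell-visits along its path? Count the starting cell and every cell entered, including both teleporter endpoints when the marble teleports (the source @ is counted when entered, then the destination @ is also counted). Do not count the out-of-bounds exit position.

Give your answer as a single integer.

Step 1: enter (5,5), '.' pass, move up to (4,5)
Step 2: enter (4,5), '.' pass, move up to (3,5)
Step 3: enter (3,5), '.' pass, move up to (2,5)
Step 4: enter (2,5), '.' pass, move up to (1,5)
Step 5: enter (1,5), '.' pass, move up to (0,5)
Step 6: enter (0,5), '.' pass, move up to (-1,5)
Step 7: at (-1,5) — EXIT via top edge, pos 5
Path length (cell visits): 6

Answer: 6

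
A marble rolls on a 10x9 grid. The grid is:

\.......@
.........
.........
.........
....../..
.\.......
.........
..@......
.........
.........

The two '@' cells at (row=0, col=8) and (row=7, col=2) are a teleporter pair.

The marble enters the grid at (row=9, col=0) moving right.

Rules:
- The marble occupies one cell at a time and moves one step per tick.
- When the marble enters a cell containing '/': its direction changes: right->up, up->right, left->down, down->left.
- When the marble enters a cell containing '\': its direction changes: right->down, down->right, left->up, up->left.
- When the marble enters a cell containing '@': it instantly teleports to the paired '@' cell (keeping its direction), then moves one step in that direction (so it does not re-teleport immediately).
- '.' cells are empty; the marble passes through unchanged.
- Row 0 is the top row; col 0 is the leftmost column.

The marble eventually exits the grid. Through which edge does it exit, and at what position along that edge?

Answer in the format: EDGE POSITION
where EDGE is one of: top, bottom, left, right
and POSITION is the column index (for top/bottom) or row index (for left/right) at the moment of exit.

Answer: right 9

Derivation:
Step 1: enter (9,0), '.' pass, move right to (9,1)
Step 2: enter (9,1), '.' pass, move right to (9,2)
Step 3: enter (9,2), '.' pass, move right to (9,3)
Step 4: enter (9,3), '.' pass, move right to (9,4)
Step 5: enter (9,4), '.' pass, move right to (9,5)
Step 6: enter (9,5), '.' pass, move right to (9,6)
Step 7: enter (9,6), '.' pass, move right to (9,7)
Step 8: enter (9,7), '.' pass, move right to (9,8)
Step 9: enter (9,8), '.' pass, move right to (9,9)
Step 10: at (9,9) — EXIT via right edge, pos 9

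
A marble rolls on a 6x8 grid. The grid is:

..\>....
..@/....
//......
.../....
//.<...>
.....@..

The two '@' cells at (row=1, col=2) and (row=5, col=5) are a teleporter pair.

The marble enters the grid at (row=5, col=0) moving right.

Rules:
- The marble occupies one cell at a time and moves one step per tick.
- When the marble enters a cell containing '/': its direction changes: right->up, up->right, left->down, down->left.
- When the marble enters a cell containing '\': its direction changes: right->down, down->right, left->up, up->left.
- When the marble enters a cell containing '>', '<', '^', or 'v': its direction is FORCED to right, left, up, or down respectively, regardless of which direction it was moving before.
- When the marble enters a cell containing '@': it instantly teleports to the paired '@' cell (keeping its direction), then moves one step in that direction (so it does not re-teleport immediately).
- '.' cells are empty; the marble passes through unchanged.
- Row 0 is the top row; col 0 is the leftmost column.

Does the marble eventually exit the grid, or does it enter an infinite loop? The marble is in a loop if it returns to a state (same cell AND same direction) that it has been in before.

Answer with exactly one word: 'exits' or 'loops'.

Step 1: enter (5,0), '.' pass, move right to (5,1)
Step 2: enter (5,1), '.' pass, move right to (5,2)
Step 3: enter (5,2), '.' pass, move right to (5,3)
Step 4: enter (5,3), '.' pass, move right to (5,4)
Step 5: enter (5,4), '.' pass, move right to (5,5)
Step 6: enter (5,5), '@' teleport (5,5)->(1,2), also enter (1,2), move right to (1,3)
Step 7: enter (1,3), '/' deflects right->up, move up to (0,3)
Step 8: enter (0,3), '>' forces up->right, move right to (0,4)
Step 9: enter (0,4), '.' pass, move right to (0,5)
Step 10: enter (0,5), '.' pass, move right to (0,6)
Step 11: enter (0,6), '.' pass, move right to (0,7)
Step 12: enter (0,7), '.' pass, move right to (0,8)
Step 13: at (0,8) — EXIT via right edge, pos 0

Answer: exits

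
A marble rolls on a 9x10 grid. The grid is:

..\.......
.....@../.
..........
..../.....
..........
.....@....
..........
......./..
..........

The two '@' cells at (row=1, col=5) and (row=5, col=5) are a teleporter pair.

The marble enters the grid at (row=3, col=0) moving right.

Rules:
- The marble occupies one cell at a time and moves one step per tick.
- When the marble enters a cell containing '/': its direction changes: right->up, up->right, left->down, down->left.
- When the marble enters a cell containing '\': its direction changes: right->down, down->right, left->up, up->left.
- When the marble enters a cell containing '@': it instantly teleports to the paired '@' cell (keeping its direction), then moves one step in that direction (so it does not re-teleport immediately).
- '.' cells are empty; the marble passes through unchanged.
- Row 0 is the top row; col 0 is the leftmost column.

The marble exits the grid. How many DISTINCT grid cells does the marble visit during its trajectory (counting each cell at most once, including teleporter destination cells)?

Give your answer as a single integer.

Answer: 8

Derivation:
Step 1: enter (3,0), '.' pass, move right to (3,1)
Step 2: enter (3,1), '.' pass, move right to (3,2)
Step 3: enter (3,2), '.' pass, move right to (3,3)
Step 4: enter (3,3), '.' pass, move right to (3,4)
Step 5: enter (3,4), '/' deflects right->up, move up to (2,4)
Step 6: enter (2,4), '.' pass, move up to (1,4)
Step 7: enter (1,4), '.' pass, move up to (0,4)
Step 8: enter (0,4), '.' pass, move up to (-1,4)
Step 9: at (-1,4) — EXIT via top edge, pos 4
Distinct cells visited: 8 (path length 8)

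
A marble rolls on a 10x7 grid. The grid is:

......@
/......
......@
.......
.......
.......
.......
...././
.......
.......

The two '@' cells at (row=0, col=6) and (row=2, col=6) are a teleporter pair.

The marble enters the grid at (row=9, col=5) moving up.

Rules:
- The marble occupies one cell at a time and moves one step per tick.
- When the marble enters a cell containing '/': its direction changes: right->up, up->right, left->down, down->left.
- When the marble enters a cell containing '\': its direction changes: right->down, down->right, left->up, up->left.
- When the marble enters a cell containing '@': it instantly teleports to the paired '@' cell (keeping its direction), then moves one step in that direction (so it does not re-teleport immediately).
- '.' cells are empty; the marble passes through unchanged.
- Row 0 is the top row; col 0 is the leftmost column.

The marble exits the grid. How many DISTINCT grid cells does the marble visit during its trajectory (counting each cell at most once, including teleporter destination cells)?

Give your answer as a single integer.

Step 1: enter (9,5), '.' pass, move up to (8,5)
Step 2: enter (8,5), '.' pass, move up to (7,5)
Step 3: enter (7,5), '.' pass, move up to (6,5)
Step 4: enter (6,5), '.' pass, move up to (5,5)
Step 5: enter (5,5), '.' pass, move up to (4,5)
Step 6: enter (4,5), '.' pass, move up to (3,5)
Step 7: enter (3,5), '.' pass, move up to (2,5)
Step 8: enter (2,5), '.' pass, move up to (1,5)
Step 9: enter (1,5), '.' pass, move up to (0,5)
Step 10: enter (0,5), '.' pass, move up to (-1,5)
Step 11: at (-1,5) — EXIT via top edge, pos 5
Distinct cells visited: 10 (path length 10)

Answer: 10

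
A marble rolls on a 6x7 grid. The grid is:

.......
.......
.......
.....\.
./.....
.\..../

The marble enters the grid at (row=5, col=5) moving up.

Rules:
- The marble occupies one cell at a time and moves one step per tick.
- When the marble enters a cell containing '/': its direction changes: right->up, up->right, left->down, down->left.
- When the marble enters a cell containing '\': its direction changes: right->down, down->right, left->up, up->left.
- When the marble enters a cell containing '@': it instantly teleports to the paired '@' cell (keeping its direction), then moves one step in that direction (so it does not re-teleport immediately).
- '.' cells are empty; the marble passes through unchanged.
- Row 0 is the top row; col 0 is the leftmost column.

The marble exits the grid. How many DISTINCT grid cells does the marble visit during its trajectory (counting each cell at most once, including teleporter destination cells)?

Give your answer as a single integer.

Answer: 8

Derivation:
Step 1: enter (5,5), '.' pass, move up to (4,5)
Step 2: enter (4,5), '.' pass, move up to (3,5)
Step 3: enter (3,5), '\' deflects up->left, move left to (3,4)
Step 4: enter (3,4), '.' pass, move left to (3,3)
Step 5: enter (3,3), '.' pass, move left to (3,2)
Step 6: enter (3,2), '.' pass, move left to (3,1)
Step 7: enter (3,1), '.' pass, move left to (3,0)
Step 8: enter (3,0), '.' pass, move left to (3,-1)
Step 9: at (3,-1) — EXIT via left edge, pos 3
Distinct cells visited: 8 (path length 8)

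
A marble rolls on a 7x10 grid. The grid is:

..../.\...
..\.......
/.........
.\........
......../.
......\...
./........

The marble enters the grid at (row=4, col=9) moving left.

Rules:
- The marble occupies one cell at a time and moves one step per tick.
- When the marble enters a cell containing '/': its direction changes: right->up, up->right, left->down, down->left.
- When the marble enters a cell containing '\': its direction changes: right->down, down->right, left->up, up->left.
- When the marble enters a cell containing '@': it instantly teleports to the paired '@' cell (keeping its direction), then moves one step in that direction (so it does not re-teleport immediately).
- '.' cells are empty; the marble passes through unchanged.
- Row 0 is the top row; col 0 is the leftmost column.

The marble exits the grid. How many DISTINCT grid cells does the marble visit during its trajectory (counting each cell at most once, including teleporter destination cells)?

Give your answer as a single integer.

Step 1: enter (4,9), '.' pass, move left to (4,8)
Step 2: enter (4,8), '/' deflects left->down, move down to (5,8)
Step 3: enter (5,8), '.' pass, move down to (6,8)
Step 4: enter (6,8), '.' pass, move down to (7,8)
Step 5: at (7,8) — EXIT via bottom edge, pos 8
Distinct cells visited: 4 (path length 4)

Answer: 4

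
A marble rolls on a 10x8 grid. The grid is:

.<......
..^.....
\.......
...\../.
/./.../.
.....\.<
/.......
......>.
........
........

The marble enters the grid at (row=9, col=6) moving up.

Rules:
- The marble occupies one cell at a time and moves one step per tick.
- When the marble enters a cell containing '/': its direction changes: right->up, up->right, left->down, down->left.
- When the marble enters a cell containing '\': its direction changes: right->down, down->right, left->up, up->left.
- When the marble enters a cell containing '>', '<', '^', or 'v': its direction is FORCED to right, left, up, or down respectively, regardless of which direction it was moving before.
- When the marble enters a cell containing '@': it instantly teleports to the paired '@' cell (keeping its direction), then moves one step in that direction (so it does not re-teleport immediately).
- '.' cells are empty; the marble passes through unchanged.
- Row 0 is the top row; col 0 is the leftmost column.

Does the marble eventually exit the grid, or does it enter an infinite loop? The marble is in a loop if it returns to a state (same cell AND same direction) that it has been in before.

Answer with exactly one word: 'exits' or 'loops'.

Answer: exits

Derivation:
Step 1: enter (9,6), '.' pass, move up to (8,6)
Step 2: enter (8,6), '.' pass, move up to (7,6)
Step 3: enter (7,6), '>' forces up->right, move right to (7,7)
Step 4: enter (7,7), '.' pass, move right to (7,8)
Step 5: at (7,8) — EXIT via right edge, pos 7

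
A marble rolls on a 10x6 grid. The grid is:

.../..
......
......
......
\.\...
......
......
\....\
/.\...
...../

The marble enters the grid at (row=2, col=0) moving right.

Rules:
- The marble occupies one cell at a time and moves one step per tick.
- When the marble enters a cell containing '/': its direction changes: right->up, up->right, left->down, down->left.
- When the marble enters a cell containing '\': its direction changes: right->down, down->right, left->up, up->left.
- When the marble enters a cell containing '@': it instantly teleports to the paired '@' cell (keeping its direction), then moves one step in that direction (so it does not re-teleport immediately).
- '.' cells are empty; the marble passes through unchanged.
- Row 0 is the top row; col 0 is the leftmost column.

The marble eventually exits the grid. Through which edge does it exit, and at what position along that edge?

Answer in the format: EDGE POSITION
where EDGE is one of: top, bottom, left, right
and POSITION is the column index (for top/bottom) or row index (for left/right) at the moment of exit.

Answer: right 2

Derivation:
Step 1: enter (2,0), '.' pass, move right to (2,1)
Step 2: enter (2,1), '.' pass, move right to (2,2)
Step 3: enter (2,2), '.' pass, move right to (2,3)
Step 4: enter (2,3), '.' pass, move right to (2,4)
Step 5: enter (2,4), '.' pass, move right to (2,5)
Step 6: enter (2,5), '.' pass, move right to (2,6)
Step 7: at (2,6) — EXIT via right edge, pos 2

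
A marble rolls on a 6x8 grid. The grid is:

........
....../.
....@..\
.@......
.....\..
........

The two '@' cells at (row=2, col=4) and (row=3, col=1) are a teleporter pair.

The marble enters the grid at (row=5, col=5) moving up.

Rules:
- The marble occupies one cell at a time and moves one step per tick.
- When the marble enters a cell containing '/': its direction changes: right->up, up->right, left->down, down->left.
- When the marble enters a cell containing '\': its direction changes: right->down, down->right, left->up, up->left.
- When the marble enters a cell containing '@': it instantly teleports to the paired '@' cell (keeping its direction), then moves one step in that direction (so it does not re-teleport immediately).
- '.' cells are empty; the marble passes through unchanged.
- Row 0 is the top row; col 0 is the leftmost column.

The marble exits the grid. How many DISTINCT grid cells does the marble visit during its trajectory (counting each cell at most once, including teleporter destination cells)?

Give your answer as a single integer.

Step 1: enter (5,5), '.' pass, move up to (4,5)
Step 2: enter (4,5), '\' deflects up->left, move left to (4,4)
Step 3: enter (4,4), '.' pass, move left to (4,3)
Step 4: enter (4,3), '.' pass, move left to (4,2)
Step 5: enter (4,2), '.' pass, move left to (4,1)
Step 6: enter (4,1), '.' pass, move left to (4,0)
Step 7: enter (4,0), '.' pass, move left to (4,-1)
Step 8: at (4,-1) — EXIT via left edge, pos 4
Distinct cells visited: 7 (path length 7)

Answer: 7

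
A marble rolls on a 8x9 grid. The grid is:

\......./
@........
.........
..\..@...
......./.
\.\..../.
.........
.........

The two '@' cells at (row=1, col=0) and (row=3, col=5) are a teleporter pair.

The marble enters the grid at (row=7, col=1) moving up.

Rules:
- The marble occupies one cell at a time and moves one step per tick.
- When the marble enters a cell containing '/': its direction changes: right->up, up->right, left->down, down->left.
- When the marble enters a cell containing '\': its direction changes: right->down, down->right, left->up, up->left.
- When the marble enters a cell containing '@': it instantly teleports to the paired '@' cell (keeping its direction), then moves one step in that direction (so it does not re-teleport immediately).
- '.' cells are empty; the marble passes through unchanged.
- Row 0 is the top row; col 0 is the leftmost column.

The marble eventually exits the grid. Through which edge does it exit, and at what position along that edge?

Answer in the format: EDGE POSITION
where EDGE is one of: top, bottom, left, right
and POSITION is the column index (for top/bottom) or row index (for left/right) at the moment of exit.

Answer: top 1

Derivation:
Step 1: enter (7,1), '.' pass, move up to (6,1)
Step 2: enter (6,1), '.' pass, move up to (5,1)
Step 3: enter (5,1), '.' pass, move up to (4,1)
Step 4: enter (4,1), '.' pass, move up to (3,1)
Step 5: enter (3,1), '.' pass, move up to (2,1)
Step 6: enter (2,1), '.' pass, move up to (1,1)
Step 7: enter (1,1), '.' pass, move up to (0,1)
Step 8: enter (0,1), '.' pass, move up to (-1,1)
Step 9: at (-1,1) — EXIT via top edge, pos 1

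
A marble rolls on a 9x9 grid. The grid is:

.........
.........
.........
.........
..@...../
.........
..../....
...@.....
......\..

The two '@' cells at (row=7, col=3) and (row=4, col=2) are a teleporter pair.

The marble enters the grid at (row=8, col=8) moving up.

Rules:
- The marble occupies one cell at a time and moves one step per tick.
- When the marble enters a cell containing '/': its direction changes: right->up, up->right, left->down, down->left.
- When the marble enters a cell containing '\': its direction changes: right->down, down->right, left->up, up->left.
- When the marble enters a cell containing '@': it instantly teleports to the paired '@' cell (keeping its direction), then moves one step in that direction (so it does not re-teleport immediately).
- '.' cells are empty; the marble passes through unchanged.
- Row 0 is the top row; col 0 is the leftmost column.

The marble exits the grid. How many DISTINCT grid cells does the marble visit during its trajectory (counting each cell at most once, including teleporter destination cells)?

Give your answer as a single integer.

Answer: 5

Derivation:
Step 1: enter (8,8), '.' pass, move up to (7,8)
Step 2: enter (7,8), '.' pass, move up to (6,8)
Step 3: enter (6,8), '.' pass, move up to (5,8)
Step 4: enter (5,8), '.' pass, move up to (4,8)
Step 5: enter (4,8), '/' deflects up->right, move right to (4,9)
Step 6: at (4,9) — EXIT via right edge, pos 4
Distinct cells visited: 5 (path length 5)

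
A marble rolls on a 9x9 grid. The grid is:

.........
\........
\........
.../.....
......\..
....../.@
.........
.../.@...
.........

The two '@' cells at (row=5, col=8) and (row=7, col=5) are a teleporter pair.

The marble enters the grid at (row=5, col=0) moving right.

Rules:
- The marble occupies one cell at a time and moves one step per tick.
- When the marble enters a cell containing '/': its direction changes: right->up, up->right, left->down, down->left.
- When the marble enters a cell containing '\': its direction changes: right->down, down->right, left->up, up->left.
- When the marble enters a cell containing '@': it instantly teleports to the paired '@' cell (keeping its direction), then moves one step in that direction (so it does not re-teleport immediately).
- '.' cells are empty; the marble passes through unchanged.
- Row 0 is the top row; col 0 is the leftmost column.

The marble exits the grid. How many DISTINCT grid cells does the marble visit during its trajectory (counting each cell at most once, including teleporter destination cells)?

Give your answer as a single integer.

Answer: 14

Derivation:
Step 1: enter (5,0), '.' pass, move right to (5,1)
Step 2: enter (5,1), '.' pass, move right to (5,2)
Step 3: enter (5,2), '.' pass, move right to (5,3)
Step 4: enter (5,3), '.' pass, move right to (5,4)
Step 5: enter (5,4), '.' pass, move right to (5,5)
Step 6: enter (5,5), '.' pass, move right to (5,6)
Step 7: enter (5,6), '/' deflects right->up, move up to (4,6)
Step 8: enter (4,6), '\' deflects up->left, move left to (4,5)
Step 9: enter (4,5), '.' pass, move left to (4,4)
Step 10: enter (4,4), '.' pass, move left to (4,3)
Step 11: enter (4,3), '.' pass, move left to (4,2)
Step 12: enter (4,2), '.' pass, move left to (4,1)
Step 13: enter (4,1), '.' pass, move left to (4,0)
Step 14: enter (4,0), '.' pass, move left to (4,-1)
Step 15: at (4,-1) — EXIT via left edge, pos 4
Distinct cells visited: 14 (path length 14)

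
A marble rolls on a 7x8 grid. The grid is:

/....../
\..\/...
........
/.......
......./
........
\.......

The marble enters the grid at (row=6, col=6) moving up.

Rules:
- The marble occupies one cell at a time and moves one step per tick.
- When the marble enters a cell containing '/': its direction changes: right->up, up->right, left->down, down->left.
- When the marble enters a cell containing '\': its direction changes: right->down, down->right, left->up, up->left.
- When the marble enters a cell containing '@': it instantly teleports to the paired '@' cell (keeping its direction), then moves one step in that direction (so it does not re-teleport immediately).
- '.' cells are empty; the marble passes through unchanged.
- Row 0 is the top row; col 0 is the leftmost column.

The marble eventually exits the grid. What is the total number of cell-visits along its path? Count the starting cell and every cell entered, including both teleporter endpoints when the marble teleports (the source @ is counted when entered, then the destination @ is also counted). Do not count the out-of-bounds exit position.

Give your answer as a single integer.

Answer: 7

Derivation:
Step 1: enter (6,6), '.' pass, move up to (5,6)
Step 2: enter (5,6), '.' pass, move up to (4,6)
Step 3: enter (4,6), '.' pass, move up to (3,6)
Step 4: enter (3,6), '.' pass, move up to (2,6)
Step 5: enter (2,6), '.' pass, move up to (1,6)
Step 6: enter (1,6), '.' pass, move up to (0,6)
Step 7: enter (0,6), '.' pass, move up to (-1,6)
Step 8: at (-1,6) — EXIT via top edge, pos 6
Path length (cell visits): 7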